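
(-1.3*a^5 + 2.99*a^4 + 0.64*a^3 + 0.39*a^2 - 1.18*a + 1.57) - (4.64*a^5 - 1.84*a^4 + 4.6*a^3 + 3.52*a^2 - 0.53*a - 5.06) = -5.94*a^5 + 4.83*a^4 - 3.96*a^3 - 3.13*a^2 - 0.65*a + 6.63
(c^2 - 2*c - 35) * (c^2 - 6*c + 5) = c^4 - 8*c^3 - 18*c^2 + 200*c - 175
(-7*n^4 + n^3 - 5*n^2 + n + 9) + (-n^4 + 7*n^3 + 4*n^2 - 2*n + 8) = -8*n^4 + 8*n^3 - n^2 - n + 17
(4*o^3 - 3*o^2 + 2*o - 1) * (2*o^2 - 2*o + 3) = 8*o^5 - 14*o^4 + 22*o^3 - 15*o^2 + 8*o - 3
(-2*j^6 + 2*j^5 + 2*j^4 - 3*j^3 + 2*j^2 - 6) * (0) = 0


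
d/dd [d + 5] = 1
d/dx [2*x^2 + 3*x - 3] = 4*x + 3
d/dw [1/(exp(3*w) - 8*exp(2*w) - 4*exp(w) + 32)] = (-3*exp(2*w) + 16*exp(w) + 4)*exp(w)/(exp(3*w) - 8*exp(2*w) - 4*exp(w) + 32)^2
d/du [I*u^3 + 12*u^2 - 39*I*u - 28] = 3*I*u^2 + 24*u - 39*I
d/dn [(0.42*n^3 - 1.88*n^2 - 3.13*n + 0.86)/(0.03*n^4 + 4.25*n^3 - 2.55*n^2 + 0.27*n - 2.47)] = (-0.0126*n^6 + 0.112800000000001*n^5 + 7.2007*n^4 + 26.7286*n^3 - 22.5663*n^2 + 13.6732*n + 7.4989)/(0.0009*n^8 + 0.255*n^7 + 17.9095*n^6 - 21.6588*n^5 + 8.6493*n^4 - 22.372*n^3 + 12.6699*n^2 - 1.3338*n + 6.1009)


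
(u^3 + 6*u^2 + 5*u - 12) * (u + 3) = u^4 + 9*u^3 + 23*u^2 + 3*u - 36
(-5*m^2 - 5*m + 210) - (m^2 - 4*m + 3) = -6*m^2 - m + 207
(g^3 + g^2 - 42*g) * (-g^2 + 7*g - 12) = -g^5 + 6*g^4 + 37*g^3 - 306*g^2 + 504*g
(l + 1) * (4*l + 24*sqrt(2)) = 4*l^2 + 4*l + 24*sqrt(2)*l + 24*sqrt(2)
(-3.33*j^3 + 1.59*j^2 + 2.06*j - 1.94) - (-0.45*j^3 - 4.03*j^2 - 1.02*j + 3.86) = -2.88*j^3 + 5.62*j^2 + 3.08*j - 5.8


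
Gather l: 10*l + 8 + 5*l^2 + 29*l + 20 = 5*l^2 + 39*l + 28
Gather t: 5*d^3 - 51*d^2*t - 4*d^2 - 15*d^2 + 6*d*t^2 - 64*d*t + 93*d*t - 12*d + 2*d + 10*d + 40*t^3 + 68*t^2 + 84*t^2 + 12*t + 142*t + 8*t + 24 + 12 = 5*d^3 - 19*d^2 + 40*t^3 + t^2*(6*d + 152) + t*(-51*d^2 + 29*d + 162) + 36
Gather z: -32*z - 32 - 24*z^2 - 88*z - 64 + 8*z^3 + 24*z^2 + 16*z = 8*z^3 - 104*z - 96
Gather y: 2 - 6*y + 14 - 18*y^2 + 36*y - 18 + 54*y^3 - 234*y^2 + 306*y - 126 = 54*y^3 - 252*y^2 + 336*y - 128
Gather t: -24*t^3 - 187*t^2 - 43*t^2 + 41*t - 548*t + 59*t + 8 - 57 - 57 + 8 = -24*t^3 - 230*t^2 - 448*t - 98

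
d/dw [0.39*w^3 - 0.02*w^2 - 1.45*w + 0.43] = 1.17*w^2 - 0.04*w - 1.45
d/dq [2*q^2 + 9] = 4*q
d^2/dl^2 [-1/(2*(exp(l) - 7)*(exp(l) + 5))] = (-2*exp(3*l) + 3*exp(2*l) - 72*exp(l) + 35)*exp(l)/(exp(6*l) - 6*exp(5*l) - 93*exp(4*l) + 412*exp(3*l) + 3255*exp(2*l) - 7350*exp(l) - 42875)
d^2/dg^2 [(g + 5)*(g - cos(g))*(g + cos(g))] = 2*g*cos(2*g) + 6*g + 2*sin(2*g) + 10*cos(2*g) + 10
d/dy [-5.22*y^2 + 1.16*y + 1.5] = 1.16 - 10.44*y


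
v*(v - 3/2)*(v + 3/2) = v^3 - 9*v/4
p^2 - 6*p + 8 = (p - 4)*(p - 2)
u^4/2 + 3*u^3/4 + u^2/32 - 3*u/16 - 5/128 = (u/2 + 1/4)*(u - 1/2)*(u + 1/4)*(u + 5/4)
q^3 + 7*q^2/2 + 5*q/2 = q*(q + 1)*(q + 5/2)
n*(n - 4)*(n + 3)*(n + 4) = n^4 + 3*n^3 - 16*n^2 - 48*n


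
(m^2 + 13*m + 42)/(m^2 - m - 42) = (m + 7)/(m - 7)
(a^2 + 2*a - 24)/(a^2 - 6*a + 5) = (a^2 + 2*a - 24)/(a^2 - 6*a + 5)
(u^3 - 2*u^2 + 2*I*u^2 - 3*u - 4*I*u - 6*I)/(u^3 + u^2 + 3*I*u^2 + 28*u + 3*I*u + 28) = (u^2 + u*(-3 + 2*I) - 6*I)/(u^2 + 3*I*u + 28)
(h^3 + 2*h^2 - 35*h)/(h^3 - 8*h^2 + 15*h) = (h + 7)/(h - 3)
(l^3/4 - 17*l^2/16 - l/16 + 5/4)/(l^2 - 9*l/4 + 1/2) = (4*l^3 - 17*l^2 - l + 20)/(4*(4*l^2 - 9*l + 2))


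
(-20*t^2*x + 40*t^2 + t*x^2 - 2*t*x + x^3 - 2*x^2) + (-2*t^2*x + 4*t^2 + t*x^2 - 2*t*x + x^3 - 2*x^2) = -22*t^2*x + 44*t^2 + 2*t*x^2 - 4*t*x + 2*x^3 - 4*x^2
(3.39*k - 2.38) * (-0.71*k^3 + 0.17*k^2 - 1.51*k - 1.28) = -2.4069*k^4 + 2.2661*k^3 - 5.5235*k^2 - 0.7454*k + 3.0464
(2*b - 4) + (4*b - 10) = 6*b - 14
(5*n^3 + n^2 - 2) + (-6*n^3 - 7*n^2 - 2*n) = -n^3 - 6*n^2 - 2*n - 2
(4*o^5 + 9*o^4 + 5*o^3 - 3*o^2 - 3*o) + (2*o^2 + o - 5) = 4*o^5 + 9*o^4 + 5*o^3 - o^2 - 2*o - 5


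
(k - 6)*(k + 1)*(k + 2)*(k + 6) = k^4 + 3*k^3 - 34*k^2 - 108*k - 72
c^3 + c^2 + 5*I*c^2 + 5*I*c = c*(c + 1)*(c + 5*I)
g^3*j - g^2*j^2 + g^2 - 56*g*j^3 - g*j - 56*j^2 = (g - 8*j)*(g + 7*j)*(g*j + 1)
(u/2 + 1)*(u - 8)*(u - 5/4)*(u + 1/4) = u^4/2 - 7*u^3/2 - 165*u^2/32 + 143*u/16 + 5/2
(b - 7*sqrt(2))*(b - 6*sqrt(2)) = b^2 - 13*sqrt(2)*b + 84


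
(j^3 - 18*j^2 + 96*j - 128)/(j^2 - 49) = (j^3 - 18*j^2 + 96*j - 128)/(j^2 - 49)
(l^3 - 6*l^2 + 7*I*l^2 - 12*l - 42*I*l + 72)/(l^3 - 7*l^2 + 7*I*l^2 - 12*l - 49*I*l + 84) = (l - 6)/(l - 7)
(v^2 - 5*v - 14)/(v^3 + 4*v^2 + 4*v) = (v - 7)/(v*(v + 2))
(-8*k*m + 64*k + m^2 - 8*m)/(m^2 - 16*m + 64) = (-8*k + m)/(m - 8)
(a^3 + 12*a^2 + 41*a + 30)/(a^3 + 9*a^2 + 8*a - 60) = (a + 1)/(a - 2)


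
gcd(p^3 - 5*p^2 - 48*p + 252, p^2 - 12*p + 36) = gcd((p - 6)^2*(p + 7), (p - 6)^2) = p^2 - 12*p + 36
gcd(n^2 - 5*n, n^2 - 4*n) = n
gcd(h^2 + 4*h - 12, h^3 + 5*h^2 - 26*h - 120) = h + 6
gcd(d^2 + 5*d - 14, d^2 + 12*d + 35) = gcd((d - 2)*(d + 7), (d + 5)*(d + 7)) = d + 7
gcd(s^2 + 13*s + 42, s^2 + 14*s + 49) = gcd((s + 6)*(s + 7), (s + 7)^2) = s + 7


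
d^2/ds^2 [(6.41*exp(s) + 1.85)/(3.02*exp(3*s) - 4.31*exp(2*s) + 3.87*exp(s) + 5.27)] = (233.847056*exp(6*s) - 98.446866*exp(5*s) - 445.471805*exp(4*s) - 1038.606885*exp(3*s) + 516.005157*exp(2*s) + 65.057336*exp(s) + 140.293724)*exp(s)/(27.543608*exp(9*s) - 117.926772*exp(8*s) + 274.18731*exp(7*s) - 238.105631*exp(6*s) - 60.2130089999999*exp(5*s) + 469.592412*exp(4*s) - 217.829037*exp(3*s) - 122.318808*exp(2*s) + 322.443369*exp(s) + 146.363183)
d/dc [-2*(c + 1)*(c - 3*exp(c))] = 6*c*exp(c) - 4*c + 12*exp(c) - 2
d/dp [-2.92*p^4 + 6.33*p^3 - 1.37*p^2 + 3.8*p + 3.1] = -11.68*p^3 + 18.99*p^2 - 2.74*p + 3.8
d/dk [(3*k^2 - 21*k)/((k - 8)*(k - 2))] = 3*(-3*k^2 + 32*k - 112)/(k^4 - 20*k^3 + 132*k^2 - 320*k + 256)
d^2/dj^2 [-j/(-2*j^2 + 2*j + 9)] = 4*(-2*j*(2*j - 1)^2 + (1 - 3*j)*(-2*j^2 + 2*j + 9))/(-2*j^2 + 2*j + 9)^3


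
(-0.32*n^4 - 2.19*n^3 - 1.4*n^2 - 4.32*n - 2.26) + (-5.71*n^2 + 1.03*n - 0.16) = -0.32*n^4 - 2.19*n^3 - 7.11*n^2 - 3.29*n - 2.42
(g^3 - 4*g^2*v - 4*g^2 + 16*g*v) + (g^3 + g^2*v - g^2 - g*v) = 2*g^3 - 3*g^2*v - 5*g^2 + 15*g*v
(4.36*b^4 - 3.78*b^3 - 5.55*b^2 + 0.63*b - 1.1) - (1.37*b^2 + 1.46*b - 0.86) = 4.36*b^4 - 3.78*b^3 - 6.92*b^2 - 0.83*b - 0.24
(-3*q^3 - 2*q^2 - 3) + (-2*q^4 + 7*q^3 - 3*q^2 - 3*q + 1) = -2*q^4 + 4*q^3 - 5*q^2 - 3*q - 2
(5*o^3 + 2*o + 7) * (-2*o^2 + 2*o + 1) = -10*o^5 + 10*o^4 + o^3 - 10*o^2 + 16*o + 7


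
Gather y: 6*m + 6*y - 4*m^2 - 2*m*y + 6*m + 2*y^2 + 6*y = -4*m^2 + 12*m + 2*y^2 + y*(12 - 2*m)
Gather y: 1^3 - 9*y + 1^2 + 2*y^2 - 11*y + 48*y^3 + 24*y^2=48*y^3 + 26*y^2 - 20*y + 2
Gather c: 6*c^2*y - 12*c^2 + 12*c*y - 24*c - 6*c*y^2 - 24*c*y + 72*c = c^2*(6*y - 12) + c*(-6*y^2 - 12*y + 48)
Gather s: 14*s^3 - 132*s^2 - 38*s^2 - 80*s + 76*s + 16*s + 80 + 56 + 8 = 14*s^3 - 170*s^2 + 12*s + 144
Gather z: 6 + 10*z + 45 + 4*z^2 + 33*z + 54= 4*z^2 + 43*z + 105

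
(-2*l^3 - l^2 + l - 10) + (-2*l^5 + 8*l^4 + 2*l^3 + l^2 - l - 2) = -2*l^5 + 8*l^4 - 12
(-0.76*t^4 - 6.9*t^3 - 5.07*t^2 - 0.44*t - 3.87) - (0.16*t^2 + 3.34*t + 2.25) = -0.76*t^4 - 6.9*t^3 - 5.23*t^2 - 3.78*t - 6.12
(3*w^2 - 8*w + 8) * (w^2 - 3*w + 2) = 3*w^4 - 17*w^3 + 38*w^2 - 40*w + 16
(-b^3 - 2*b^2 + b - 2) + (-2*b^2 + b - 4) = -b^3 - 4*b^2 + 2*b - 6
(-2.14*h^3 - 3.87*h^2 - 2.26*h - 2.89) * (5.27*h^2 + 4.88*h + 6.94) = -11.2778*h^5 - 30.8381*h^4 - 45.6474*h^3 - 53.1169*h^2 - 29.7876*h - 20.0566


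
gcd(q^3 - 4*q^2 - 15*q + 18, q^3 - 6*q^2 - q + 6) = q^2 - 7*q + 6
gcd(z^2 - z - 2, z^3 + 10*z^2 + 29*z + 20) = z + 1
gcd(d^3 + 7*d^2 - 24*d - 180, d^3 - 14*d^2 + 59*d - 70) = d - 5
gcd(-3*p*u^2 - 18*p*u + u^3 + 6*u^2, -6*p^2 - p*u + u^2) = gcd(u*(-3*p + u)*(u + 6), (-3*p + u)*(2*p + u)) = 3*p - u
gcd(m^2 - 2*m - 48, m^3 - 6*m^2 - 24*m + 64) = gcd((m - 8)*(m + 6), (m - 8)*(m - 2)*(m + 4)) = m - 8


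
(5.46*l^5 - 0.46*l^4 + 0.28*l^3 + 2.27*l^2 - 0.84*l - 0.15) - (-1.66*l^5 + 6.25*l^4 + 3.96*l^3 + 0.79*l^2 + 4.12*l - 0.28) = 7.12*l^5 - 6.71*l^4 - 3.68*l^3 + 1.48*l^2 - 4.96*l + 0.13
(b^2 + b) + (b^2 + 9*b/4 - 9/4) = 2*b^2 + 13*b/4 - 9/4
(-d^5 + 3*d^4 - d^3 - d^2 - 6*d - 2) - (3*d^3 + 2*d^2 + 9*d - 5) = -d^5 + 3*d^4 - 4*d^3 - 3*d^2 - 15*d + 3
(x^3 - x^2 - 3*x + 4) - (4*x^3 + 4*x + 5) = -3*x^3 - x^2 - 7*x - 1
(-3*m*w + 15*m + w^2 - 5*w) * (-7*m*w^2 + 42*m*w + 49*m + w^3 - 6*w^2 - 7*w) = 21*m^2*w^3 - 231*m^2*w^2 + 483*m^2*w + 735*m^2 - 10*m*w^4 + 110*m*w^3 - 230*m*w^2 - 350*m*w + w^5 - 11*w^4 + 23*w^3 + 35*w^2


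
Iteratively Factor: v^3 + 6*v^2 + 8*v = (v + 4)*(v^2 + 2*v) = (v + 2)*(v + 4)*(v)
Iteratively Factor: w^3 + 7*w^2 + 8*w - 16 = (w + 4)*(w^2 + 3*w - 4) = (w - 1)*(w + 4)*(w + 4)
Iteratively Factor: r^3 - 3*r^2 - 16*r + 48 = (r + 4)*(r^2 - 7*r + 12) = (r - 4)*(r + 4)*(r - 3)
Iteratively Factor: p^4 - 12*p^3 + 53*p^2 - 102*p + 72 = (p - 3)*(p^3 - 9*p^2 + 26*p - 24) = (p - 3)^2*(p^2 - 6*p + 8) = (p - 3)^2*(p - 2)*(p - 4)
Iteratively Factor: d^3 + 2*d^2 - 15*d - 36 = (d + 3)*(d^2 - d - 12) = (d + 3)^2*(d - 4)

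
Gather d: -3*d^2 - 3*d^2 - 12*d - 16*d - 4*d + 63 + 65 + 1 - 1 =-6*d^2 - 32*d + 128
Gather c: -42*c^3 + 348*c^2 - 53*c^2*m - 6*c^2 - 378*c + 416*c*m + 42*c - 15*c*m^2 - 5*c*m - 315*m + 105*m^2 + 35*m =-42*c^3 + c^2*(342 - 53*m) + c*(-15*m^2 + 411*m - 336) + 105*m^2 - 280*m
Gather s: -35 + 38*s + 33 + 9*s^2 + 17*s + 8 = 9*s^2 + 55*s + 6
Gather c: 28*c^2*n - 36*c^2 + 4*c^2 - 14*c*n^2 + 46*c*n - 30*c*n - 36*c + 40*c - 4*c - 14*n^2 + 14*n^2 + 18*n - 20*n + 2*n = c^2*(28*n - 32) + c*(-14*n^2 + 16*n)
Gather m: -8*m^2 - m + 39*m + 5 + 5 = -8*m^2 + 38*m + 10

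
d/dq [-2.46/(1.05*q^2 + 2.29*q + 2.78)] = (5.166*q + 5.6334)/(1.05*q^2 + 2.29*q + 2.78)^2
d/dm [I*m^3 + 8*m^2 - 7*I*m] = 3*I*m^2 + 16*m - 7*I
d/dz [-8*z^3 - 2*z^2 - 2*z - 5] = -24*z^2 - 4*z - 2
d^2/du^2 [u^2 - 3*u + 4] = 2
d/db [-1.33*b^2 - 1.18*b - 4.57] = -2.66*b - 1.18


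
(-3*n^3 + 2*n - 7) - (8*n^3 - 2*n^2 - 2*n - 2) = -11*n^3 + 2*n^2 + 4*n - 5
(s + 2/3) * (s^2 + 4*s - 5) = s^3 + 14*s^2/3 - 7*s/3 - 10/3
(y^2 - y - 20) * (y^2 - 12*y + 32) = y^4 - 13*y^3 + 24*y^2 + 208*y - 640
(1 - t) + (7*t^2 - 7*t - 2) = 7*t^2 - 8*t - 1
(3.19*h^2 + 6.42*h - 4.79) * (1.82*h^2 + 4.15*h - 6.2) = 5.8058*h^4 + 24.9229*h^3 - 1.8528*h^2 - 59.6825*h + 29.698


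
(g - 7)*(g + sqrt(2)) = g^2 - 7*g + sqrt(2)*g - 7*sqrt(2)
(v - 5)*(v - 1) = v^2 - 6*v + 5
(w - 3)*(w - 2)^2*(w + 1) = w^4 - 6*w^3 + 9*w^2 + 4*w - 12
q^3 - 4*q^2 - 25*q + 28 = (q - 7)*(q - 1)*(q + 4)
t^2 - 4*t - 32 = (t - 8)*(t + 4)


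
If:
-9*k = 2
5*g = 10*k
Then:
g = -4/9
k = -2/9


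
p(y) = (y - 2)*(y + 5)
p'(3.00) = 9.00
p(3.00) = 8.00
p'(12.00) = 27.00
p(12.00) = 170.00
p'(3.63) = 10.26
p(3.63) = 14.07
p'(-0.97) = 1.06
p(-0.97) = -11.97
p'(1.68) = 6.36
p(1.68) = -2.14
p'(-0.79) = 1.42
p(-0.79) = -11.75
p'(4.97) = 12.94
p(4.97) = 29.61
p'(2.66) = 8.32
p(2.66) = 5.06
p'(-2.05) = -1.10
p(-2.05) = -11.95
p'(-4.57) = -6.14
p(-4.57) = -2.83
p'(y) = 2*y + 3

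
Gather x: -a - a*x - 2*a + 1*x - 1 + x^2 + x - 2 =-3*a + x^2 + x*(2 - a) - 3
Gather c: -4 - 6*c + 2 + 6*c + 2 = 0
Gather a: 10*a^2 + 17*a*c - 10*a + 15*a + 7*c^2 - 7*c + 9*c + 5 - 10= 10*a^2 + a*(17*c + 5) + 7*c^2 + 2*c - 5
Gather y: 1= 1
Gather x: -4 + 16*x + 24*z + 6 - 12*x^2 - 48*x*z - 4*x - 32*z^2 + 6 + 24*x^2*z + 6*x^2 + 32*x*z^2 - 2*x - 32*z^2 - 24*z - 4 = x^2*(24*z - 6) + x*(32*z^2 - 48*z + 10) - 64*z^2 + 4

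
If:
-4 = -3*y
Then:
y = 4/3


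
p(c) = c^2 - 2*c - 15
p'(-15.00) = -32.00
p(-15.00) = 240.00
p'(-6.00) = -14.00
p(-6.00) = 33.00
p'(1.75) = 1.50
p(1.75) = -15.44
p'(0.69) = -0.62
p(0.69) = -15.90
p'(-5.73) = -13.46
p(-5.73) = 29.29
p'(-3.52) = -9.04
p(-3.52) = 4.43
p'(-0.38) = -2.76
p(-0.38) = -14.10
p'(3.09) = 4.18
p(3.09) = -11.63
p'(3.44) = 4.88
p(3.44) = -10.05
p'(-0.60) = -3.20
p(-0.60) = -13.44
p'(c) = 2*c - 2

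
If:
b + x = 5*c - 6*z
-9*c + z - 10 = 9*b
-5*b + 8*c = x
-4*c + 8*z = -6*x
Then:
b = -1200/1703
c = -740/1703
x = 80/1703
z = -430/1703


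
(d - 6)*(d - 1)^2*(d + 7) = d^4 - d^3 - 43*d^2 + 85*d - 42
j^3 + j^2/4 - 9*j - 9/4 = (j - 3)*(j + 1/4)*(j + 3)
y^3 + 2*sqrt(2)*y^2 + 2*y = y*(y + sqrt(2))^2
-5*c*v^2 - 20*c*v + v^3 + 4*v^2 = v*(-5*c + v)*(v + 4)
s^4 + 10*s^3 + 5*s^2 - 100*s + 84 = (s - 2)*(s - 1)*(s + 6)*(s + 7)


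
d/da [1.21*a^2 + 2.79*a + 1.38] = 2.42*a + 2.79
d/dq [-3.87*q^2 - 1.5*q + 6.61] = -7.74*q - 1.5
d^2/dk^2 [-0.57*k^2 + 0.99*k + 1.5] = -1.14000000000000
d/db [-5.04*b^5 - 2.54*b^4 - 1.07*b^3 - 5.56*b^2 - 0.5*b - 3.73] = -25.2*b^4 - 10.16*b^3 - 3.21*b^2 - 11.12*b - 0.5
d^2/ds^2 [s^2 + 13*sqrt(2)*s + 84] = 2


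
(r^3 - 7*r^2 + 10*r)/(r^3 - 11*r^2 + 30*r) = (r - 2)/(r - 6)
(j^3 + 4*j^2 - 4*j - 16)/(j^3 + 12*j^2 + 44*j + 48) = (j - 2)/(j + 6)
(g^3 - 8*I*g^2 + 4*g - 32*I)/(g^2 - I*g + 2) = (g^2 - 6*I*g + 16)/(g + I)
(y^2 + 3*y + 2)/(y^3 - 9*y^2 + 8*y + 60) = (y + 1)/(y^2 - 11*y + 30)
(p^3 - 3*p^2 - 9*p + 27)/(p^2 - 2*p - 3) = (p^2 - 9)/(p + 1)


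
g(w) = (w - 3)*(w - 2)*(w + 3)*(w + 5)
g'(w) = (w - 3)*(w - 2)*(w + 3) + (w - 3)*(w - 2)*(w + 5) + (w - 3)*(w + 3)*(w + 5) + (w - 2)*(w + 3)*(w + 5)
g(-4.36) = -40.74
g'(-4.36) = -21.76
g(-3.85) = -39.17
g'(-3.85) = 24.44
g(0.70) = 63.06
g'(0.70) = -47.82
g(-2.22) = 47.77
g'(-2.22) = 57.95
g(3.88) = 101.07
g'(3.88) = 194.69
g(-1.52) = 81.94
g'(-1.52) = 37.51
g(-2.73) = 16.61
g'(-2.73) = 62.43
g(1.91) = 3.33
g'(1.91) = -38.88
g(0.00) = 90.00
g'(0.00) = -27.00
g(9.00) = 7056.00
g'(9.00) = 3276.00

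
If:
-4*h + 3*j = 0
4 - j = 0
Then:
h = 3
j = 4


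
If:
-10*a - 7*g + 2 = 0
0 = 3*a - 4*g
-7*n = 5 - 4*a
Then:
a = 8/61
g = 6/61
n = -39/61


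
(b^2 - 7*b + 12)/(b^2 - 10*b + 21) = (b - 4)/(b - 7)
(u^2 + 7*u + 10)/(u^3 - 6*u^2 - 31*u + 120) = (u + 2)/(u^2 - 11*u + 24)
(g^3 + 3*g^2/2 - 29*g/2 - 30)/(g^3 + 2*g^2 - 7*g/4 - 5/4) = 2*(g^2 - g - 12)/(2*g^2 - g - 1)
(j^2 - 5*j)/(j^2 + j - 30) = j/(j + 6)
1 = 1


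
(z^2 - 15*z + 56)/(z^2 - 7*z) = (z - 8)/z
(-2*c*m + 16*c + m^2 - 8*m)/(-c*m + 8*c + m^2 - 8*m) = (2*c - m)/(c - m)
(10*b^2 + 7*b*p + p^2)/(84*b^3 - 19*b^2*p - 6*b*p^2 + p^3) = (10*b^2 + 7*b*p + p^2)/(84*b^3 - 19*b^2*p - 6*b*p^2 + p^3)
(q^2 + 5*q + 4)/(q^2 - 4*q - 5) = (q + 4)/(q - 5)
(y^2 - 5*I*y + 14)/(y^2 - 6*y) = (y^2 - 5*I*y + 14)/(y*(y - 6))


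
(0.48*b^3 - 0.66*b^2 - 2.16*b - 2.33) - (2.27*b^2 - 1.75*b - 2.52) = 0.48*b^3 - 2.93*b^2 - 0.41*b + 0.19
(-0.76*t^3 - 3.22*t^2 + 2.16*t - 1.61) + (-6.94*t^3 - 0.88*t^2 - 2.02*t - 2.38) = -7.7*t^3 - 4.1*t^2 + 0.14*t - 3.99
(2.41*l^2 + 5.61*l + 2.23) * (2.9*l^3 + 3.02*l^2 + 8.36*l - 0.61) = 6.989*l^5 + 23.5472*l^4 + 43.5568*l^3 + 52.1641*l^2 + 15.2207*l - 1.3603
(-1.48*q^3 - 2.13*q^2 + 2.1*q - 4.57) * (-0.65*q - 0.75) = 0.962*q^4 + 2.4945*q^3 + 0.2325*q^2 + 1.3955*q + 3.4275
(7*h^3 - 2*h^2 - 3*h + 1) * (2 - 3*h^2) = -21*h^5 + 6*h^4 + 23*h^3 - 7*h^2 - 6*h + 2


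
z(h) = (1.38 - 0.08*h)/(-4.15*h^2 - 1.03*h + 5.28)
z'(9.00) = 0.00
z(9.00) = -0.00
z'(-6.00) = -0.00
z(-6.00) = -0.01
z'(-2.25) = -0.15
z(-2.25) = -0.12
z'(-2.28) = -0.14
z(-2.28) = -0.11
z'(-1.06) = -3.94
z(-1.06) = 0.86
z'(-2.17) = -0.18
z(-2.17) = -0.13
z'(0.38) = 0.29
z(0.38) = 0.31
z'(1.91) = 0.15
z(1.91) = -0.10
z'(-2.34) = -0.12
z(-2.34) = -0.10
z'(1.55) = 0.45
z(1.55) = -0.20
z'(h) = (1.38 - 0.08*h)*(8.3*h + 1.03)/(-4.15*h^2 - 1.03*h + 5.28)^2 - 0.08/(-4.15*h^2 - 1.03*h + 5.28) = (-0.332*h^2 + 11.454*h + 0.999)/(17.2225*h^4 + 8.549*h^3 - 42.7631*h^2 - 10.8768*h + 27.8784)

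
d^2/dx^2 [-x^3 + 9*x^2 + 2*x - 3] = 18 - 6*x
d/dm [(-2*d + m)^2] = -4*d + 2*m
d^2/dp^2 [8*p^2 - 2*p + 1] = 16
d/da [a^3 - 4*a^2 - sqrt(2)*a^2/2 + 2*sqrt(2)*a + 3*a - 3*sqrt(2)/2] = 3*a^2 - 8*a - sqrt(2)*a + 2*sqrt(2) + 3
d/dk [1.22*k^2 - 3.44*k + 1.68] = 2.44*k - 3.44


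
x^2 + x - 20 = (x - 4)*(x + 5)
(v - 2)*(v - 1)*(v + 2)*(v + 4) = v^4 + 3*v^3 - 8*v^2 - 12*v + 16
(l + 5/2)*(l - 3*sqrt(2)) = l^2 - 3*sqrt(2)*l + 5*l/2 - 15*sqrt(2)/2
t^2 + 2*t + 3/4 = (t + 1/2)*(t + 3/2)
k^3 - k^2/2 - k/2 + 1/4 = (k - 1/2)*(k - sqrt(2)/2)*(k + sqrt(2)/2)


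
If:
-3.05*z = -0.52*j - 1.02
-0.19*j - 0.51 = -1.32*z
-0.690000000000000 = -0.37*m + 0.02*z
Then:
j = 1.96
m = 1.90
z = 0.67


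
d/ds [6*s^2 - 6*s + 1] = 12*s - 6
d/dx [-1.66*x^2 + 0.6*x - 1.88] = 0.6 - 3.32*x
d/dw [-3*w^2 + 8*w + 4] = 8 - 6*w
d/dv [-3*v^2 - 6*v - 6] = -6*v - 6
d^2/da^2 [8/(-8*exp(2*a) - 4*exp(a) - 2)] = 8*(-4*(4*exp(a) + 1)^2*exp(a) + (8*exp(a) + 1)*(4*exp(2*a) + 2*exp(a) + 1))*exp(a)/(4*exp(2*a) + 2*exp(a) + 1)^3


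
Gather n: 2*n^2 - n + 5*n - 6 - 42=2*n^2 + 4*n - 48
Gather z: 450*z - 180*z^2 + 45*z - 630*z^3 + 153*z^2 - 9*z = -630*z^3 - 27*z^2 + 486*z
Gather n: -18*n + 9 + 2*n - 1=8 - 16*n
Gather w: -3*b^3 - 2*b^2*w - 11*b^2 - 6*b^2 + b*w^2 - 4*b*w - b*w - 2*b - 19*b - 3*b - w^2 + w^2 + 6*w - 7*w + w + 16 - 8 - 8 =-3*b^3 - 17*b^2 + b*w^2 - 24*b + w*(-2*b^2 - 5*b)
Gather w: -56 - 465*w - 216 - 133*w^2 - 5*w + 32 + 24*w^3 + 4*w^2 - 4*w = 24*w^3 - 129*w^2 - 474*w - 240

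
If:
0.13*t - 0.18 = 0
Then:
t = 1.38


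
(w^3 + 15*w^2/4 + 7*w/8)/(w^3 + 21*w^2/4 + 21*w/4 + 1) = w*(2*w + 7)/(2*(w^2 + 5*w + 4))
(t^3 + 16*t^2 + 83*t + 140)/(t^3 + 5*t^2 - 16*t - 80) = (t + 7)/(t - 4)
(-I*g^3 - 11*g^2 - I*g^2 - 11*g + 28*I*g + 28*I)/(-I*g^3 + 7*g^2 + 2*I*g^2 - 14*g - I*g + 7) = (g^3 + g^2*(1 - 11*I) - g*(28 + 11*I) - 28)/(g^3 + g^2*(-2 + 7*I) + g*(1 - 14*I) + 7*I)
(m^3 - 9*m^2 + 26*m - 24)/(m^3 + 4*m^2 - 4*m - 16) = (m^2 - 7*m + 12)/(m^2 + 6*m + 8)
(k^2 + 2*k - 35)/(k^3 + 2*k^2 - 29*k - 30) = (k + 7)/(k^2 + 7*k + 6)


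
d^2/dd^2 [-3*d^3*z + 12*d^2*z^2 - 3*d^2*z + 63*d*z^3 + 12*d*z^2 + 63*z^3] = 6*z*(-3*d + 4*z - 1)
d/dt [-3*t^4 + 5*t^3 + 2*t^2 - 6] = t*(-12*t^2 + 15*t + 4)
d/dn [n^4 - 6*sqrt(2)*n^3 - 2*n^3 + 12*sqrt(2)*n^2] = 2*n*(2*n^2 - 9*sqrt(2)*n - 3*n + 12*sqrt(2))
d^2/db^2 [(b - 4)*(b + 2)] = 2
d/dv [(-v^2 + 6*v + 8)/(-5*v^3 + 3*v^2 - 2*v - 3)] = (-5*v^4 + 60*v^3 + 104*v^2 - 42*v - 2)/(25*v^6 - 30*v^5 + 29*v^4 + 18*v^3 - 14*v^2 + 12*v + 9)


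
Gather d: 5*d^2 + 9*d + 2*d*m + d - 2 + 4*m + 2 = 5*d^2 + d*(2*m + 10) + 4*m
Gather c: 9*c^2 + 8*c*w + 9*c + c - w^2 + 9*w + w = 9*c^2 + c*(8*w + 10) - w^2 + 10*w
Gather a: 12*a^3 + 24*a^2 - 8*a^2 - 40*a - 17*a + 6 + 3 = 12*a^3 + 16*a^2 - 57*a + 9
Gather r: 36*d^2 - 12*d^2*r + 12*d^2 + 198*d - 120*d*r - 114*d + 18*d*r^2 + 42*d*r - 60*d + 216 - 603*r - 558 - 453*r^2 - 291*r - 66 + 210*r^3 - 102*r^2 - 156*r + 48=48*d^2 + 24*d + 210*r^3 + r^2*(18*d - 555) + r*(-12*d^2 - 78*d - 1050) - 360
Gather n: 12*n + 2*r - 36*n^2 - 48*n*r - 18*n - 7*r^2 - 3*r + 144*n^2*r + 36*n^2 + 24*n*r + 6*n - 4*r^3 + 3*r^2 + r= 144*n^2*r - 24*n*r - 4*r^3 - 4*r^2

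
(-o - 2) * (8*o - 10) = -8*o^2 - 6*o + 20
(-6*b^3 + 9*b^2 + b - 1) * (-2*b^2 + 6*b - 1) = 12*b^5 - 54*b^4 + 58*b^3 - b^2 - 7*b + 1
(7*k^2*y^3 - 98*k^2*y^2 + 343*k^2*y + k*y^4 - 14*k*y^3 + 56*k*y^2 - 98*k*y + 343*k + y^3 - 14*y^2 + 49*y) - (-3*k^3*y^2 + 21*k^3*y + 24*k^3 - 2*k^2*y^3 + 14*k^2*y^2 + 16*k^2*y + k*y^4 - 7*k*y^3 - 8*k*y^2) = 3*k^3*y^2 - 21*k^3*y - 24*k^3 + 9*k^2*y^3 - 112*k^2*y^2 + 327*k^2*y - 7*k*y^3 + 64*k*y^2 - 98*k*y + 343*k + y^3 - 14*y^2 + 49*y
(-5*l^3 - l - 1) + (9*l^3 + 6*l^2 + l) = 4*l^3 + 6*l^2 - 1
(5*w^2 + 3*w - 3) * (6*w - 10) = 30*w^3 - 32*w^2 - 48*w + 30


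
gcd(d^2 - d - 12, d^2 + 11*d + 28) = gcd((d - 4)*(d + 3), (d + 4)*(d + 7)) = 1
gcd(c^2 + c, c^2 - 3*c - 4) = c + 1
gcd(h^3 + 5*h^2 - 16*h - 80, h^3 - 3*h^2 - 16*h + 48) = h^2 - 16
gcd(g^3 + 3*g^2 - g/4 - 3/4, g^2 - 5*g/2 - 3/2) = g + 1/2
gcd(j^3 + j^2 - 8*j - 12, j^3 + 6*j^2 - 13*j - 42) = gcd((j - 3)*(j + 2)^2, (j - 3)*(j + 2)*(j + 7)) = j^2 - j - 6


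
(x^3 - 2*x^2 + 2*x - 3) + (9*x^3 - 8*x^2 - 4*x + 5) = 10*x^3 - 10*x^2 - 2*x + 2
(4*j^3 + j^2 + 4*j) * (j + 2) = 4*j^4 + 9*j^3 + 6*j^2 + 8*j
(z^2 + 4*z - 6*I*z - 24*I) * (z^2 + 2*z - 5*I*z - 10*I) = z^4 + 6*z^3 - 11*I*z^3 - 22*z^2 - 66*I*z^2 - 180*z - 88*I*z - 240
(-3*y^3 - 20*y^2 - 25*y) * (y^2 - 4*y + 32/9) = -3*y^5 - 8*y^4 + 133*y^3/3 + 260*y^2/9 - 800*y/9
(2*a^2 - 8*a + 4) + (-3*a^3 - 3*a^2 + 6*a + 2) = -3*a^3 - a^2 - 2*a + 6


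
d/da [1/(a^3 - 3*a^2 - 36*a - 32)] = 3*(-a^2 + 2*a + 12)/(-a^3 + 3*a^2 + 36*a + 32)^2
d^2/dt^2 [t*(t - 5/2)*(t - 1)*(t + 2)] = 12*t^2 - 9*t - 9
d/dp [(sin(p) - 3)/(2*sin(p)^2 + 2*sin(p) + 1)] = (12*sin(p) + cos(2*p) + 6)*cos(p)/(2*sin(p) - cos(2*p) + 2)^2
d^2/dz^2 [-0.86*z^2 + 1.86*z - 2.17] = -1.72000000000000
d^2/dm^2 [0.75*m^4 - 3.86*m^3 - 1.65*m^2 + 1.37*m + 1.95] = 9.0*m^2 - 23.16*m - 3.3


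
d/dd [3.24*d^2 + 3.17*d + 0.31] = 6.48*d + 3.17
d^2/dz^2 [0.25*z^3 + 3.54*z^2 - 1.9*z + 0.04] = 1.5*z + 7.08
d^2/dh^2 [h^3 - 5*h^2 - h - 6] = 6*h - 10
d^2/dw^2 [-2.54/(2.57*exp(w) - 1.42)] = (-16.776446*exp(w) - 9.269476)*exp(w)/(2.57*exp(w) - 1.42)^3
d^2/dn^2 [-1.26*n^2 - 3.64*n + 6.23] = -2.52000000000000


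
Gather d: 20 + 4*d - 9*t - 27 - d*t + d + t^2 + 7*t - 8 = d*(5 - t) + t^2 - 2*t - 15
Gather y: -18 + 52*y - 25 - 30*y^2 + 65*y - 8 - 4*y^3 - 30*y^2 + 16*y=-4*y^3 - 60*y^2 + 133*y - 51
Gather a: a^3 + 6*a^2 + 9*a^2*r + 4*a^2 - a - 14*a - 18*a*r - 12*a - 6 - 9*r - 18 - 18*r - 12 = a^3 + a^2*(9*r + 10) + a*(-18*r - 27) - 27*r - 36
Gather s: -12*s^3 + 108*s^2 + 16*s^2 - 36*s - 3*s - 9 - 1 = -12*s^3 + 124*s^2 - 39*s - 10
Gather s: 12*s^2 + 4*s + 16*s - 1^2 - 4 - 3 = 12*s^2 + 20*s - 8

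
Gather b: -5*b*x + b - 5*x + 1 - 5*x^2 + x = b*(1 - 5*x) - 5*x^2 - 4*x + 1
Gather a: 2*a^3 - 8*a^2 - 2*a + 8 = 2*a^3 - 8*a^2 - 2*a + 8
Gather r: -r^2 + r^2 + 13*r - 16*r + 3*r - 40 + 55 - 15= 0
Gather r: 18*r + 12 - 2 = 18*r + 10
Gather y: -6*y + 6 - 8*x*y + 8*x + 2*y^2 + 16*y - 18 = 8*x + 2*y^2 + y*(10 - 8*x) - 12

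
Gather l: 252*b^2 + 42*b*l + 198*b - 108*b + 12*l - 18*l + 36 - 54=252*b^2 + 90*b + l*(42*b - 6) - 18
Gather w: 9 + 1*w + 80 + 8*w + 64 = 9*w + 153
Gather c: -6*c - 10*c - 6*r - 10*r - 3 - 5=-16*c - 16*r - 8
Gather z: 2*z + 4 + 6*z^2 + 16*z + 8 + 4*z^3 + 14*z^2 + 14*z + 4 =4*z^3 + 20*z^2 + 32*z + 16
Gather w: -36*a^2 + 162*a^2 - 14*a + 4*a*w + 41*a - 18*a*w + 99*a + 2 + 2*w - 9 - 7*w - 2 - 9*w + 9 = 126*a^2 + 126*a + w*(-14*a - 14)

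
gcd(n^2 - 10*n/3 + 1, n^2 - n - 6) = n - 3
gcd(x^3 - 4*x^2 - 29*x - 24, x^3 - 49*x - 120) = x^2 - 5*x - 24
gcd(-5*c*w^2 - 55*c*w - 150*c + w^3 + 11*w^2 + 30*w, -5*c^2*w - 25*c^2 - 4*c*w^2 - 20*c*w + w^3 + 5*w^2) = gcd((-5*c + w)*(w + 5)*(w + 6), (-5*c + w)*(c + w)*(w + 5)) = -5*c*w - 25*c + w^2 + 5*w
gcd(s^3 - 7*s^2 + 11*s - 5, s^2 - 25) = s - 5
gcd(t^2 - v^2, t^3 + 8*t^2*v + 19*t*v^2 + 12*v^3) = t + v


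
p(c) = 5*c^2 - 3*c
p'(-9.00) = -93.00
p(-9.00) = 432.00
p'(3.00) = 27.00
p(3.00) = 36.00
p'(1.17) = 8.70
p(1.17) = 3.33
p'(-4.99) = -52.90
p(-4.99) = 139.47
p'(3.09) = 27.90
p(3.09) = 38.47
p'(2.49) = 21.90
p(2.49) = 23.53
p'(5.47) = 51.70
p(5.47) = 133.19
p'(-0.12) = -4.20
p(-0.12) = 0.43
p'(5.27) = 49.70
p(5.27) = 123.05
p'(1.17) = 8.70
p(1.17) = 3.33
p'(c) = 10*c - 3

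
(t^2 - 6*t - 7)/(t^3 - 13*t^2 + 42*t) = (t + 1)/(t*(t - 6))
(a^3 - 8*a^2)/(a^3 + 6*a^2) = (a - 8)/(a + 6)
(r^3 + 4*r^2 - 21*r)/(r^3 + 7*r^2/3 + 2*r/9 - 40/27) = 27*r*(r^2 + 4*r - 21)/(27*r^3 + 63*r^2 + 6*r - 40)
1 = 1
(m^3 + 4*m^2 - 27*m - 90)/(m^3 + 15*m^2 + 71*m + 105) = (m^2 + m - 30)/(m^2 + 12*m + 35)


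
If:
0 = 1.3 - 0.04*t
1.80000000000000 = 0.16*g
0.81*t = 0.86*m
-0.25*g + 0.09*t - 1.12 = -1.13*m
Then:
No Solution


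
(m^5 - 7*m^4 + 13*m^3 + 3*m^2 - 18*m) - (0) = m^5 - 7*m^4 + 13*m^3 + 3*m^2 - 18*m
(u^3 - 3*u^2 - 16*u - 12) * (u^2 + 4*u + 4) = u^5 + u^4 - 24*u^3 - 88*u^2 - 112*u - 48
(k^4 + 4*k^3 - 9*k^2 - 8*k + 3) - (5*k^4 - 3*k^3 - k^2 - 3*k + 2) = -4*k^4 + 7*k^3 - 8*k^2 - 5*k + 1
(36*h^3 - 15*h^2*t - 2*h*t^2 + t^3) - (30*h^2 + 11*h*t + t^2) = 36*h^3 - 15*h^2*t - 30*h^2 - 2*h*t^2 - 11*h*t + t^3 - t^2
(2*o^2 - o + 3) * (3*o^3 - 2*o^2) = 6*o^5 - 7*o^4 + 11*o^3 - 6*o^2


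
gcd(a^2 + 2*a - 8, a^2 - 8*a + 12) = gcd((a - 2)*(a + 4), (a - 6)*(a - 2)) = a - 2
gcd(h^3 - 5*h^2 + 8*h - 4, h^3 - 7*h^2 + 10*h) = h - 2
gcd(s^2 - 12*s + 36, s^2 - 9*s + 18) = s - 6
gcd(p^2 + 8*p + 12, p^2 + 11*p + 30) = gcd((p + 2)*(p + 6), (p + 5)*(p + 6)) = p + 6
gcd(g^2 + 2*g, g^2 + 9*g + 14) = g + 2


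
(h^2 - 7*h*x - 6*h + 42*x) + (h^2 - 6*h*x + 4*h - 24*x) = 2*h^2 - 13*h*x - 2*h + 18*x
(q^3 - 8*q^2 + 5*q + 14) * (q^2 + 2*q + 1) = q^5 - 6*q^4 - 10*q^3 + 16*q^2 + 33*q + 14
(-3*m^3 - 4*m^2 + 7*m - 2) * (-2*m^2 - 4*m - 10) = 6*m^5 + 20*m^4 + 32*m^3 + 16*m^2 - 62*m + 20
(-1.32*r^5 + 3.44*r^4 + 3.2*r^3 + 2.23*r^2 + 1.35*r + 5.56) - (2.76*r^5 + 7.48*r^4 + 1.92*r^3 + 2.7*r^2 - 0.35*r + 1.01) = -4.08*r^5 - 4.04*r^4 + 1.28*r^3 - 0.47*r^2 + 1.7*r + 4.55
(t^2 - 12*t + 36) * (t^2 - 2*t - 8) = t^4 - 14*t^3 + 52*t^2 + 24*t - 288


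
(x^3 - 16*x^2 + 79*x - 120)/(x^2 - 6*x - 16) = (x^2 - 8*x + 15)/(x + 2)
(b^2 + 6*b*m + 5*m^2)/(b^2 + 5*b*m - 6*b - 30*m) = (b + m)/(b - 6)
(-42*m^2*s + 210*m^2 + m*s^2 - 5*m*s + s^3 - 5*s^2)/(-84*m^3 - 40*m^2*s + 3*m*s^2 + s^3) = (s - 5)/(2*m + s)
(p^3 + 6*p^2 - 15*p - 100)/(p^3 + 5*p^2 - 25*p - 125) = (p - 4)/(p - 5)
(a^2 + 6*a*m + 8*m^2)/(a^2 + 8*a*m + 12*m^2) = (a + 4*m)/(a + 6*m)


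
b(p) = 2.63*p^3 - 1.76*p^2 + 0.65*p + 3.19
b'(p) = 7.89*p^2 - 3.52*p + 0.65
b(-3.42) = -124.82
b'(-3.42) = 104.97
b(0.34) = 3.31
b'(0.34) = 0.37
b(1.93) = 16.80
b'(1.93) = 23.25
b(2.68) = 42.92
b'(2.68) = 47.89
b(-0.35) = 2.63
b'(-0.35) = 2.85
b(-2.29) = -39.11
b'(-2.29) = 50.09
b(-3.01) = -86.43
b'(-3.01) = 82.73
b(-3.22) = -104.96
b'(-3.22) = 93.79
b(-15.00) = -9278.81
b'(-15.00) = 1828.70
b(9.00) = 1783.75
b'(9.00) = 608.06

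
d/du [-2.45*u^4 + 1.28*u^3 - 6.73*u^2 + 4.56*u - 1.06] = -9.8*u^3 + 3.84*u^2 - 13.46*u + 4.56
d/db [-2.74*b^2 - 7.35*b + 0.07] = -5.48*b - 7.35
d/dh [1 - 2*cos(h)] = 2*sin(h)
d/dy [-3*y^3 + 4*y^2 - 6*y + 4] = -9*y^2 + 8*y - 6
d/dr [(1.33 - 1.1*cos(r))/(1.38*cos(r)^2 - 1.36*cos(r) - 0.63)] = (-1.518*cos(r)^2 + 3.6708*cos(r) - 2.5018)*sin(r)/(1.9044*cos(r)^4 - 3.7536*cos(r)^3 + 0.1108*cos(r)^2 + 1.7136*cos(r) + 0.3969)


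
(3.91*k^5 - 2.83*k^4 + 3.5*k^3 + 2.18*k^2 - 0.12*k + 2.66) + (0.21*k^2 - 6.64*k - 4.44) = 3.91*k^5 - 2.83*k^4 + 3.5*k^3 + 2.39*k^2 - 6.76*k - 1.78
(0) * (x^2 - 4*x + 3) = 0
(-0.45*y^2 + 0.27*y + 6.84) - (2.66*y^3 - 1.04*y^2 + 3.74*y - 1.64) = -2.66*y^3 + 0.59*y^2 - 3.47*y + 8.48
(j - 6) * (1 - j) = -j^2 + 7*j - 6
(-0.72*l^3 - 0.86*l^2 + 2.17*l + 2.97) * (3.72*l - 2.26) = -2.6784*l^4 - 1.572*l^3 + 10.016*l^2 + 6.1442*l - 6.7122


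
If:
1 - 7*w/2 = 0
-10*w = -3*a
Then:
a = 20/21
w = 2/7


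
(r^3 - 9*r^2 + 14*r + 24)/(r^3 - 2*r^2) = (r^3 - 9*r^2 + 14*r + 24)/(r^2*(r - 2))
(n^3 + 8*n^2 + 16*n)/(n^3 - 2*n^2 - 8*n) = (n^2 + 8*n + 16)/(n^2 - 2*n - 8)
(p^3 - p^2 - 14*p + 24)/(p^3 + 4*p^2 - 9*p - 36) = (p - 2)/(p + 3)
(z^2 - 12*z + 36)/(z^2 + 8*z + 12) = (z^2 - 12*z + 36)/(z^2 + 8*z + 12)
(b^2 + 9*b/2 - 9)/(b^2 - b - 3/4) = 2*(b + 6)/(2*b + 1)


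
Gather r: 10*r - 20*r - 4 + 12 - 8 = -10*r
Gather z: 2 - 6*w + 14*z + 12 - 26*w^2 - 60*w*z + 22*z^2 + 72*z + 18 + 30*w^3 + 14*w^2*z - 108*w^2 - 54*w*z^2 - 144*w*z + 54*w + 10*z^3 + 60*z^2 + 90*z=30*w^3 - 134*w^2 + 48*w + 10*z^3 + z^2*(82 - 54*w) + z*(14*w^2 - 204*w + 176) + 32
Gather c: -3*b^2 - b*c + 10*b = -3*b^2 - b*c + 10*b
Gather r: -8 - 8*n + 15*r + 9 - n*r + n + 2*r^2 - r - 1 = -7*n + 2*r^2 + r*(14 - n)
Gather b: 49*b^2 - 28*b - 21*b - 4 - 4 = 49*b^2 - 49*b - 8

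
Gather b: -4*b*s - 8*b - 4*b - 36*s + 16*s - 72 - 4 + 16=b*(-4*s - 12) - 20*s - 60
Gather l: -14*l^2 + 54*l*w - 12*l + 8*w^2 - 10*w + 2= -14*l^2 + l*(54*w - 12) + 8*w^2 - 10*w + 2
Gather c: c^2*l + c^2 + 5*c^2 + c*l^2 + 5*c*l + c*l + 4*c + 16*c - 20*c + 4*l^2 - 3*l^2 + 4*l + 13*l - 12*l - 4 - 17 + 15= c^2*(l + 6) + c*(l^2 + 6*l) + l^2 + 5*l - 6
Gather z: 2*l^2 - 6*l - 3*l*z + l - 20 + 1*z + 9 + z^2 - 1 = 2*l^2 - 5*l + z^2 + z*(1 - 3*l) - 12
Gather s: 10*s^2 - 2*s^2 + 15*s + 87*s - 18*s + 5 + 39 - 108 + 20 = 8*s^2 + 84*s - 44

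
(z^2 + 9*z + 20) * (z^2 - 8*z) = z^4 + z^3 - 52*z^2 - 160*z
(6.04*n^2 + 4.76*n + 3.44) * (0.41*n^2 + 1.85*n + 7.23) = 2.4764*n^4 + 13.1256*n^3 + 53.8856*n^2 + 40.7788*n + 24.8712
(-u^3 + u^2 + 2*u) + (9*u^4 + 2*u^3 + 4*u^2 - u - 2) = 9*u^4 + u^3 + 5*u^2 + u - 2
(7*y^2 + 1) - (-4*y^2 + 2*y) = 11*y^2 - 2*y + 1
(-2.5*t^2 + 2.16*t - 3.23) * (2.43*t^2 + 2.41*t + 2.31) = -6.075*t^4 - 0.776199999999999*t^3 - 8.4183*t^2 - 2.7947*t - 7.4613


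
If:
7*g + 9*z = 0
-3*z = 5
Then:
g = 15/7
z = -5/3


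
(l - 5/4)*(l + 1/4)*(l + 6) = l^3 + 5*l^2 - 101*l/16 - 15/8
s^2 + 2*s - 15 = (s - 3)*(s + 5)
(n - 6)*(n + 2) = n^2 - 4*n - 12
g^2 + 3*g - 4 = (g - 1)*(g + 4)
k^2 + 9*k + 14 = (k + 2)*(k + 7)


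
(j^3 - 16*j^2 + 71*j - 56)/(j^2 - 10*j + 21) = (j^2 - 9*j + 8)/(j - 3)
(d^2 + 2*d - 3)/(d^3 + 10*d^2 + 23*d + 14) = (d^2 + 2*d - 3)/(d^3 + 10*d^2 + 23*d + 14)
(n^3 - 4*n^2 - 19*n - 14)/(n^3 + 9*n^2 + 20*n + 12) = (n - 7)/(n + 6)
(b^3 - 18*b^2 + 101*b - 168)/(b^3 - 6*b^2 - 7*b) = (b^2 - 11*b + 24)/(b*(b + 1))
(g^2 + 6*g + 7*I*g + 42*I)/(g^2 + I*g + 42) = (g + 6)/(g - 6*I)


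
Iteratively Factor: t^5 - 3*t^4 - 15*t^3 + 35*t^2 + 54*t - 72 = (t + 2)*(t^4 - 5*t^3 - 5*t^2 + 45*t - 36) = (t + 2)*(t + 3)*(t^3 - 8*t^2 + 19*t - 12) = (t - 3)*(t + 2)*(t + 3)*(t^2 - 5*t + 4) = (t - 4)*(t - 3)*(t + 2)*(t + 3)*(t - 1)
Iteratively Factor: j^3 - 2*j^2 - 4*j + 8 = (j - 2)*(j^2 - 4) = (j - 2)*(j + 2)*(j - 2)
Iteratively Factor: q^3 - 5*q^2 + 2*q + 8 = (q - 2)*(q^2 - 3*q - 4) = (q - 2)*(q + 1)*(q - 4)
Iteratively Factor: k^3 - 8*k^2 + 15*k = (k - 5)*(k^2 - 3*k) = (k - 5)*(k - 3)*(k)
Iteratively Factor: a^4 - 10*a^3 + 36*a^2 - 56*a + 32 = (a - 2)*(a^3 - 8*a^2 + 20*a - 16) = (a - 2)^2*(a^2 - 6*a + 8) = (a - 2)^3*(a - 4)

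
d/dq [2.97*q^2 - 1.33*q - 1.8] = 5.94*q - 1.33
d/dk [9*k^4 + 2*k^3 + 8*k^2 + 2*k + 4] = 36*k^3 + 6*k^2 + 16*k + 2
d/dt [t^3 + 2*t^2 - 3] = t*(3*t + 4)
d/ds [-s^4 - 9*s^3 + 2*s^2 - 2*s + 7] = -4*s^3 - 27*s^2 + 4*s - 2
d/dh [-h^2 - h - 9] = -2*h - 1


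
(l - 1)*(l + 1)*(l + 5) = l^3 + 5*l^2 - l - 5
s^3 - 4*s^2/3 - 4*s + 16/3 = (s - 2)*(s - 4/3)*(s + 2)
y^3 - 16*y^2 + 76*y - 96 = (y - 8)*(y - 6)*(y - 2)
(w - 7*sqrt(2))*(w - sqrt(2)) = w^2 - 8*sqrt(2)*w + 14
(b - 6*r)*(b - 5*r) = b^2 - 11*b*r + 30*r^2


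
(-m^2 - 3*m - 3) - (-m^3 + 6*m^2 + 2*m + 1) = m^3 - 7*m^2 - 5*m - 4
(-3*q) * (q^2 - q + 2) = -3*q^3 + 3*q^2 - 6*q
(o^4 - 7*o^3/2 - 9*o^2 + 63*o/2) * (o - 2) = o^5 - 11*o^4/2 - 2*o^3 + 99*o^2/2 - 63*o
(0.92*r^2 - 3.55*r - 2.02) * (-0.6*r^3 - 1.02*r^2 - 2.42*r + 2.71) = -0.552*r^5 + 1.1916*r^4 + 2.6066*r^3 + 13.1446*r^2 - 4.7321*r - 5.4742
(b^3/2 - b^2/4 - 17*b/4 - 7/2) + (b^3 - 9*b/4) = 3*b^3/2 - b^2/4 - 13*b/2 - 7/2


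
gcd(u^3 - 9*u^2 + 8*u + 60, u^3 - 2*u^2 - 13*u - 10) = u^2 - 3*u - 10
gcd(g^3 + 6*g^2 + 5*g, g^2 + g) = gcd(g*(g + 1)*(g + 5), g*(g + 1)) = g^2 + g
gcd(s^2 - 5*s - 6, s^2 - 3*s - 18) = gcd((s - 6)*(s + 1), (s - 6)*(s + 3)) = s - 6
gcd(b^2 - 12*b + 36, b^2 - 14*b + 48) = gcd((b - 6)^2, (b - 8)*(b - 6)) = b - 6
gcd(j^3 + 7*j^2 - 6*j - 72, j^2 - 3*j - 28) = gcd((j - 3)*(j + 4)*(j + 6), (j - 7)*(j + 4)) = j + 4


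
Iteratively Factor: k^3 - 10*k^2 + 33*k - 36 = (k - 3)*(k^2 - 7*k + 12) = (k - 4)*(k - 3)*(k - 3)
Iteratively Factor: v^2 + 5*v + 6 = (v + 2)*(v + 3)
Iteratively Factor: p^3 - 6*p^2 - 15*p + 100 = (p - 5)*(p^2 - p - 20) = (p - 5)^2*(p + 4)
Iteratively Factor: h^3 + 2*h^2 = (h + 2)*(h^2) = h*(h + 2)*(h)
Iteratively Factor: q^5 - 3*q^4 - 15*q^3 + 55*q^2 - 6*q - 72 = (q - 3)*(q^4 - 15*q^2 + 10*q + 24) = (q - 3)^2*(q^3 + 3*q^2 - 6*q - 8) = (q - 3)^2*(q - 2)*(q^2 + 5*q + 4) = (q - 3)^2*(q - 2)*(q + 4)*(q + 1)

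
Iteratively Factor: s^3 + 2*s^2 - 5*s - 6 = (s + 1)*(s^2 + s - 6) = (s + 1)*(s + 3)*(s - 2)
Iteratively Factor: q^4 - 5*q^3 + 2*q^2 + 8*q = (q - 2)*(q^3 - 3*q^2 - 4*q) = (q - 2)*(q + 1)*(q^2 - 4*q) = q*(q - 2)*(q + 1)*(q - 4)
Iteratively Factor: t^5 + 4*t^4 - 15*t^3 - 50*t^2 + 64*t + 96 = (t + 4)*(t^4 - 15*t^2 + 10*t + 24) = (t - 2)*(t + 4)*(t^3 + 2*t^2 - 11*t - 12) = (t - 2)*(t + 1)*(t + 4)*(t^2 + t - 12) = (t - 3)*(t - 2)*(t + 1)*(t + 4)*(t + 4)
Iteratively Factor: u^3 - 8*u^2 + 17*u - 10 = (u - 1)*(u^2 - 7*u + 10) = (u - 2)*(u - 1)*(u - 5)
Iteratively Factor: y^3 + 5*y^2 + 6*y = (y + 2)*(y^2 + 3*y) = (y + 2)*(y + 3)*(y)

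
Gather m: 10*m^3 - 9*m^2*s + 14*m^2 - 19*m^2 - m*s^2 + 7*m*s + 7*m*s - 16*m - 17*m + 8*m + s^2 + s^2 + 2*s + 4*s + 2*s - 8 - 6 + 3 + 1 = 10*m^3 + m^2*(-9*s - 5) + m*(-s^2 + 14*s - 25) + 2*s^2 + 8*s - 10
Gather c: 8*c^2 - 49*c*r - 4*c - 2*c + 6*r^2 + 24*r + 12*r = 8*c^2 + c*(-49*r - 6) + 6*r^2 + 36*r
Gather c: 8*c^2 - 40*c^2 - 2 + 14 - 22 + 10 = -32*c^2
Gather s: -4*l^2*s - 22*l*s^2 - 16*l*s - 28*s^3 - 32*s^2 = -28*s^3 + s^2*(-22*l - 32) + s*(-4*l^2 - 16*l)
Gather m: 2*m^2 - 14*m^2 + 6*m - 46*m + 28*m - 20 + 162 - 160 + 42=-12*m^2 - 12*m + 24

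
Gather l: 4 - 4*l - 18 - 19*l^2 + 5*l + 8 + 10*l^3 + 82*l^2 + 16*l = 10*l^3 + 63*l^2 + 17*l - 6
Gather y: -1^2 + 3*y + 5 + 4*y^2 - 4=4*y^2 + 3*y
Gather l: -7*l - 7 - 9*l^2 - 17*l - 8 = -9*l^2 - 24*l - 15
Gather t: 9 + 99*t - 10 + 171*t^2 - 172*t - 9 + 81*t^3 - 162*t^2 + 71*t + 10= 81*t^3 + 9*t^2 - 2*t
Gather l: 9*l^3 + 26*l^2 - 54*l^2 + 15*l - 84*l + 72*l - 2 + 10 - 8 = 9*l^3 - 28*l^2 + 3*l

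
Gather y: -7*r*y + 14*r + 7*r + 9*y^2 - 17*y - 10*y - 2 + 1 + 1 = 21*r + 9*y^2 + y*(-7*r - 27)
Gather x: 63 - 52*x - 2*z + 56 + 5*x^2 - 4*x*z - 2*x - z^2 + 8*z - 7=5*x^2 + x*(-4*z - 54) - z^2 + 6*z + 112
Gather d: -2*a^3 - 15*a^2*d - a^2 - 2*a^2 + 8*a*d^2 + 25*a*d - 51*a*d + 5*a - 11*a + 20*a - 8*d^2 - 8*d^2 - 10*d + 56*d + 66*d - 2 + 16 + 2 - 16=-2*a^3 - 3*a^2 + 14*a + d^2*(8*a - 16) + d*(-15*a^2 - 26*a + 112)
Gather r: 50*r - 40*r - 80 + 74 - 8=10*r - 14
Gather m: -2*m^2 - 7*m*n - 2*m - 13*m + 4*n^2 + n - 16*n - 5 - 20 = -2*m^2 + m*(-7*n - 15) + 4*n^2 - 15*n - 25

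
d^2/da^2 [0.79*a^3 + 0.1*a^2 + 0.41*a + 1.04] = 4.74*a + 0.2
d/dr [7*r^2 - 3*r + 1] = 14*r - 3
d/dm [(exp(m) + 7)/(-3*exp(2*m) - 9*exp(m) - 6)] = ((exp(m) + 7)*(2*exp(m) + 3) - exp(2*m) - 3*exp(m) - 2)*exp(m)/(3*(exp(2*m) + 3*exp(m) + 2)^2)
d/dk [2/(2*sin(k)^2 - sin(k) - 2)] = 2*(1 - 4*sin(k))*cos(k)/(sin(k) + cos(2*k) + 1)^2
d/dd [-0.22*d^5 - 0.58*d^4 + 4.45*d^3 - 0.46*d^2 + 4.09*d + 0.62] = -1.1*d^4 - 2.32*d^3 + 13.35*d^2 - 0.92*d + 4.09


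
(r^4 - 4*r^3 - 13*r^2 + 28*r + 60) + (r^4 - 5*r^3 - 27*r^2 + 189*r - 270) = 2*r^4 - 9*r^3 - 40*r^2 + 217*r - 210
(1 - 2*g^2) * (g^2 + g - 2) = -2*g^4 - 2*g^3 + 5*g^2 + g - 2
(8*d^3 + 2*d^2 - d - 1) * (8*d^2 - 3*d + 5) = 64*d^5 - 8*d^4 + 26*d^3 + 5*d^2 - 2*d - 5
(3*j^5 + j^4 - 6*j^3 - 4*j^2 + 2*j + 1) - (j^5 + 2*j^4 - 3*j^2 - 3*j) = 2*j^5 - j^4 - 6*j^3 - j^2 + 5*j + 1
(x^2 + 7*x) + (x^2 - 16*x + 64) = 2*x^2 - 9*x + 64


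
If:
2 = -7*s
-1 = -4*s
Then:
No Solution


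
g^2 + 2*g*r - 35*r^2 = (g - 5*r)*(g + 7*r)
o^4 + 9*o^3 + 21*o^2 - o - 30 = (o - 1)*(o + 2)*(o + 3)*(o + 5)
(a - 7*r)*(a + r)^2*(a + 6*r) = a^4 + a^3*r - 43*a^2*r^2 - 85*a*r^3 - 42*r^4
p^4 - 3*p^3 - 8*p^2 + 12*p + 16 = (p - 4)*(p - 2)*(p + 1)*(p + 2)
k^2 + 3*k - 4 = (k - 1)*(k + 4)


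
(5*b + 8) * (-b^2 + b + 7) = -5*b^3 - 3*b^2 + 43*b + 56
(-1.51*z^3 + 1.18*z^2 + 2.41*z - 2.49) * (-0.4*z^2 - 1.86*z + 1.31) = 0.604*z^5 + 2.3366*z^4 - 5.1369*z^3 - 1.9408*z^2 + 7.7885*z - 3.2619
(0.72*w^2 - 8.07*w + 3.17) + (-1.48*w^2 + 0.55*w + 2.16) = -0.76*w^2 - 7.52*w + 5.33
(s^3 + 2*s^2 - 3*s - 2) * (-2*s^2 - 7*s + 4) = -2*s^5 - 11*s^4 - 4*s^3 + 33*s^2 + 2*s - 8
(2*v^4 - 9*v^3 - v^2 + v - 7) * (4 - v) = -2*v^5 + 17*v^4 - 35*v^3 - 5*v^2 + 11*v - 28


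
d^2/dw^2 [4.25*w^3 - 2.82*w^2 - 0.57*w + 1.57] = 25.5*w - 5.64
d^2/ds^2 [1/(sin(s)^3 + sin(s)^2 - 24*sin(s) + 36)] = (-9*sin(s)^6 - 11*sin(s)^5 + 56*sin(s)^4 + 412*sin(s)^3 - 570*sin(s)^2 - 1224*sin(s) + 1080)/(sin(s)^3 + sin(s)^2 - 24*sin(s) + 36)^3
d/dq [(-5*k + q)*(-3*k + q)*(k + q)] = 7*k^2 - 14*k*q + 3*q^2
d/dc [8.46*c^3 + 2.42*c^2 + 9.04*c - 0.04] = 25.38*c^2 + 4.84*c + 9.04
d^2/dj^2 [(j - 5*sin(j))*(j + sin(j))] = 4*j*sin(j) + 20*sin(j)^2 - 8*cos(j) - 8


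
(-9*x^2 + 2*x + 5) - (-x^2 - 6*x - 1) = -8*x^2 + 8*x + 6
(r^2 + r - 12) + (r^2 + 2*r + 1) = 2*r^2 + 3*r - 11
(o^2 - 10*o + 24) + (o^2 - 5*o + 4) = 2*o^2 - 15*o + 28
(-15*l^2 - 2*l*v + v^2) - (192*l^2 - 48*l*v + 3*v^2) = -207*l^2 + 46*l*v - 2*v^2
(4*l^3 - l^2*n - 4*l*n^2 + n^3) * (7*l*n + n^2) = 28*l^4*n - 3*l^3*n^2 - 29*l^2*n^3 + 3*l*n^4 + n^5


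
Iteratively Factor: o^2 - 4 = (o - 2)*(o + 2)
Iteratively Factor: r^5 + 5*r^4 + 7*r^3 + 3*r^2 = (r + 3)*(r^4 + 2*r^3 + r^2) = r*(r + 3)*(r^3 + 2*r^2 + r) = r*(r + 1)*(r + 3)*(r^2 + r) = r*(r + 1)^2*(r + 3)*(r)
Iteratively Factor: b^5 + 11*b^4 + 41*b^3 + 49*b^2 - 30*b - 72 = (b + 4)*(b^4 + 7*b^3 + 13*b^2 - 3*b - 18) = (b + 3)*(b + 4)*(b^3 + 4*b^2 + b - 6) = (b - 1)*(b + 3)*(b + 4)*(b^2 + 5*b + 6) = (b - 1)*(b + 2)*(b + 3)*(b + 4)*(b + 3)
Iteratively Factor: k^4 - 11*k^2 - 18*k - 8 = (k - 4)*(k^3 + 4*k^2 + 5*k + 2) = (k - 4)*(k + 1)*(k^2 + 3*k + 2) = (k - 4)*(k + 1)^2*(k + 2)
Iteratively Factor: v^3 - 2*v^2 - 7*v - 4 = (v + 1)*(v^2 - 3*v - 4) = (v + 1)^2*(v - 4)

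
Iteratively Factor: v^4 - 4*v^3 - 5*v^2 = (v)*(v^3 - 4*v^2 - 5*v) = v*(v + 1)*(v^2 - 5*v) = v^2*(v + 1)*(v - 5)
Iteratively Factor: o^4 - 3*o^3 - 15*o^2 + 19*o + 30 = (o + 3)*(o^3 - 6*o^2 + 3*o + 10) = (o - 5)*(o + 3)*(o^2 - o - 2) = (o - 5)*(o + 1)*(o + 3)*(o - 2)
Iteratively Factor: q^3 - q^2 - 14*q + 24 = (q - 2)*(q^2 + q - 12) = (q - 3)*(q - 2)*(q + 4)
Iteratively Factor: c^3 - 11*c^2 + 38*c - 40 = (c - 2)*(c^2 - 9*c + 20) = (c - 4)*(c - 2)*(c - 5)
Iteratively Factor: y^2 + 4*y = (y)*(y + 4)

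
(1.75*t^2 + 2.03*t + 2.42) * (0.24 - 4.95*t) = -8.6625*t^3 - 9.6285*t^2 - 11.4918*t + 0.5808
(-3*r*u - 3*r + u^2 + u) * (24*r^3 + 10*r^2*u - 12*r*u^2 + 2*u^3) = -72*r^4*u - 72*r^4 - 6*r^3*u^2 - 6*r^3*u + 46*r^2*u^3 + 46*r^2*u^2 - 18*r*u^4 - 18*r*u^3 + 2*u^5 + 2*u^4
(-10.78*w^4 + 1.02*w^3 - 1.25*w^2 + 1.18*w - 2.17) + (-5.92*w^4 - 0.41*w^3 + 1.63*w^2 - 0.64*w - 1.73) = -16.7*w^4 + 0.61*w^3 + 0.38*w^2 + 0.54*w - 3.9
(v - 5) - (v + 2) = -7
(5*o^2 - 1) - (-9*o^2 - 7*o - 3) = 14*o^2 + 7*o + 2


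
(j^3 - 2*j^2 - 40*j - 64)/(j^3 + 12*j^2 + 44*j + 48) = (j - 8)/(j + 6)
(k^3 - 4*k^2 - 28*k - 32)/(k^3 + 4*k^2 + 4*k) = (k - 8)/k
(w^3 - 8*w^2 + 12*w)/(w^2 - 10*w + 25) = w*(w^2 - 8*w + 12)/(w^2 - 10*w + 25)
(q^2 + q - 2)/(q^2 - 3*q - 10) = (q - 1)/(q - 5)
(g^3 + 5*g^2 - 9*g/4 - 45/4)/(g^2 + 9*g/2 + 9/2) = (2*g^2 + 7*g - 15)/(2*(g + 3))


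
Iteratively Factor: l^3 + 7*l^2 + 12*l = (l + 4)*(l^2 + 3*l) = (l + 3)*(l + 4)*(l)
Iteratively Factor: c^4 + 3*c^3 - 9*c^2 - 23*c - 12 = (c + 1)*(c^3 + 2*c^2 - 11*c - 12) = (c + 1)^2*(c^2 + c - 12) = (c + 1)^2*(c + 4)*(c - 3)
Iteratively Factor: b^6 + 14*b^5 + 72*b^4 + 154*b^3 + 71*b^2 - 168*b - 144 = (b + 3)*(b^5 + 11*b^4 + 39*b^3 + 37*b^2 - 40*b - 48) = (b + 1)*(b + 3)*(b^4 + 10*b^3 + 29*b^2 + 8*b - 48) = (b + 1)*(b + 3)^2*(b^3 + 7*b^2 + 8*b - 16) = (b - 1)*(b + 1)*(b + 3)^2*(b^2 + 8*b + 16) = (b - 1)*(b + 1)*(b + 3)^2*(b + 4)*(b + 4)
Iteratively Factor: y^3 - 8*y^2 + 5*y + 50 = (y - 5)*(y^2 - 3*y - 10) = (y - 5)^2*(y + 2)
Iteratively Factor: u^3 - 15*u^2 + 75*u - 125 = (u - 5)*(u^2 - 10*u + 25) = (u - 5)^2*(u - 5)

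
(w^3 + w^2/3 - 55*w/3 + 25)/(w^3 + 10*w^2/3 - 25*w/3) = (w - 3)/w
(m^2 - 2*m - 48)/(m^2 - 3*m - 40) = (m + 6)/(m + 5)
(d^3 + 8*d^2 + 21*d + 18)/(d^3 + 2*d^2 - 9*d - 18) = (d + 3)/(d - 3)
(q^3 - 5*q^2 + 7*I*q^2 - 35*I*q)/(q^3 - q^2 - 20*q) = (q + 7*I)/(q + 4)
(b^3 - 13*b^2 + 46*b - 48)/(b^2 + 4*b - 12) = (b^2 - 11*b + 24)/(b + 6)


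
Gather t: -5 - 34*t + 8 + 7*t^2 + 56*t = 7*t^2 + 22*t + 3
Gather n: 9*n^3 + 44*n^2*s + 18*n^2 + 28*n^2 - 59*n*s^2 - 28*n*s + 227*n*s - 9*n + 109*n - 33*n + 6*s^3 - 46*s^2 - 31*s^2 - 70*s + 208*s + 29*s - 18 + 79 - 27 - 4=9*n^3 + n^2*(44*s + 46) + n*(-59*s^2 + 199*s + 67) + 6*s^3 - 77*s^2 + 167*s + 30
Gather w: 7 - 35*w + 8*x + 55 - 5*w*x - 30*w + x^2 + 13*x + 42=w*(-5*x - 65) + x^2 + 21*x + 104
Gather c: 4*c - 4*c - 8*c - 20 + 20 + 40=40 - 8*c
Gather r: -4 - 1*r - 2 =-r - 6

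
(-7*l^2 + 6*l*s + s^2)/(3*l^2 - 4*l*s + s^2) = (7*l + s)/(-3*l + s)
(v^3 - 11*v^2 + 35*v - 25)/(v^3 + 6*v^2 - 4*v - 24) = (v^3 - 11*v^2 + 35*v - 25)/(v^3 + 6*v^2 - 4*v - 24)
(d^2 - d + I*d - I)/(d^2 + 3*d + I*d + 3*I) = (d - 1)/(d + 3)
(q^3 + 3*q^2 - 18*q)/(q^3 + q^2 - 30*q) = (q - 3)/(q - 5)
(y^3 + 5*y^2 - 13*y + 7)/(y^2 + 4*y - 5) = (y^2 + 6*y - 7)/(y + 5)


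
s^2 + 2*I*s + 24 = (s - 4*I)*(s + 6*I)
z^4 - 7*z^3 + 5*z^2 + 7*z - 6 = (z - 6)*(z - 1)^2*(z + 1)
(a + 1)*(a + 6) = a^2 + 7*a + 6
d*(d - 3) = d^2 - 3*d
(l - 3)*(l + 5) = l^2 + 2*l - 15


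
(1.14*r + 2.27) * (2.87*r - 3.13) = 3.2718*r^2 + 2.9467*r - 7.1051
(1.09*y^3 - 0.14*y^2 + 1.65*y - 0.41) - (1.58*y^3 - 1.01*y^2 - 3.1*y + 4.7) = -0.49*y^3 + 0.87*y^2 + 4.75*y - 5.11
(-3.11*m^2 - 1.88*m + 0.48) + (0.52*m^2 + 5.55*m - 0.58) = -2.59*m^2 + 3.67*m - 0.1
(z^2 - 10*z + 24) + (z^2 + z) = 2*z^2 - 9*z + 24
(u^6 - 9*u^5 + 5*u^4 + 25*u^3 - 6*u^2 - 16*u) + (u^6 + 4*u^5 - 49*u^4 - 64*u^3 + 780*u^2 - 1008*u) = 2*u^6 - 5*u^5 - 44*u^4 - 39*u^3 + 774*u^2 - 1024*u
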